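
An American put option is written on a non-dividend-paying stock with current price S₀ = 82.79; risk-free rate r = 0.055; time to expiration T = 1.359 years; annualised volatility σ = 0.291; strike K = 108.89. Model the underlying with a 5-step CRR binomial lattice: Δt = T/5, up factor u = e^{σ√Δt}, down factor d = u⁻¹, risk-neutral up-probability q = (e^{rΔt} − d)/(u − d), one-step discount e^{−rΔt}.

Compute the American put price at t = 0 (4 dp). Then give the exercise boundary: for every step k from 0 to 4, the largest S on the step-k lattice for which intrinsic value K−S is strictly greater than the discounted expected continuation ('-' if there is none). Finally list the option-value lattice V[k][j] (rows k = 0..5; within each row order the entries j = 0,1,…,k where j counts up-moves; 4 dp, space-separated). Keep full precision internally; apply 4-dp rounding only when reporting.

price = 26.7731
boundary = - 71.1362 82.7900 71.1362 82.7900
tree:
26.7731
37.7538 17.0783
47.7672 26.1000 8.9683
56.3711 37.7538 15.5986 2.9025
63.7638 47.7672 26.1000 6.0323 0.0000
70.1160 56.3711 37.7538 12.5370 0.0000 0.0000

Δt=0.27180, u=1.16382, d=0.85924, q=0.51159, disc=e^(-rΔt)=0.98516
k=5 terminal: V=max(K-S,0) → 70.1160 56.3711 37.7538 12.5370 0.0000 0.0000
k=4: j=0 S=45.1262 intr=63.7638 cont=62.1481 V=63.7638[EX]; j=1 S=61.1228 intr=47.7672 cont=46.1515 V=47.7672[EX]; j=2 S=82.7900 intr=26.1000 cont=24.4843 V=26.1000[EX]; j=3 S=112.1379 intr=0.0000 cont=6.0323 V=6.0323[hold]; j=4 S=151.8893 intr=0.0000 cont=0.0000 V=0.0000[hold]  S*(4)=82.7900
k=3: j=0 S=52.5189 intr=56.3711 cont=54.7554 V=56.3711[EX]; j=1 S=71.1362 intr=37.7538 cont=36.1381 V=37.7538[EX]; j=2 S=96.3530 intr=12.5370 cont=15.5986 V=15.5986[hold]; j=3 S=130.5088 intr=0.0000 cont=2.9025 V=2.9025[hold]  S*(3)=71.1362
k=2: j=0 S=61.1228 intr=47.7672 cont=46.1515 V=47.7672[EX]; j=1 S=82.7900 intr=26.1000 cont=26.0273 V=26.1000[EX]; j=2 S=112.1379 intr=0.0000 cont=8.9683 V=8.9683[hold]  S*(2)=82.7900
k=1: j=0 S=71.1362 intr=37.7538 cont=36.1381 V=37.7538[EX]; j=1 S=96.3530 intr=12.5370 cont=17.0783 V=17.0783[hold]  S*(1)=71.1362
k=0: j=0 S=82.7900 intr=26.1000 cont=26.7731 V=26.7731[hold]  S*(0)=-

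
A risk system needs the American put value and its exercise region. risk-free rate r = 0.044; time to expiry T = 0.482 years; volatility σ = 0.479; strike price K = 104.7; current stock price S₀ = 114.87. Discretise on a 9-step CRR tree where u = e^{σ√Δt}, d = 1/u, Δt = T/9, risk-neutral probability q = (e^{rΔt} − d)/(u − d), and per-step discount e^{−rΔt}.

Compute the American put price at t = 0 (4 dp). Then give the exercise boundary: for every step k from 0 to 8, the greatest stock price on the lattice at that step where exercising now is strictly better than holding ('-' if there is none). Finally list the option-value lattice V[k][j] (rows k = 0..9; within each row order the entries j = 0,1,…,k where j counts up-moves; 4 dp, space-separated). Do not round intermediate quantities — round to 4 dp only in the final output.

Δt=0.05356, u=1.11723, d=0.89507, q=0.48294, disc=e^(-rΔt)=0.99765
k=9 terminal: V=max(K-S,0) → 62.3425 51.8294 38.7070 22.3277 1.8830 0.0000 0.0000 0.0000 0.0000 0.0000
k=8: j=0 S=47.3230 intr=57.3770 cont=57.1306 V=57.3770[EX]; j=1 S=59.0685 intr=45.6315 cont=45.3851 V=45.6315[EX]; j=2 S=73.7292 intr=30.9708 cont=30.7244 V=30.9708[EX]; j=3 S=92.0287 intr=12.6713 cont=12.4249 V=12.6713[EX]; j=4 S=114.8700 intr=0.0000 cont=0.9714 V=0.9714[hold]; j=5 S=143.3805 intr=0.0000 cont=0.0000 V=0.0000[hold]; j=6 S=178.9673 intr=0.0000 cont=0.0000 V=0.0000[hold]; j=7 S=223.3867 intr=0.0000 cont=0.0000 V=0.0000[hold]; j=8 S=278.8308 intr=0.0000 cont=0.0000 V=0.0000[hold]  S*(8)=92.0287
k=7: j=0 S=52.8706 intr=51.8294 cont=51.5830 V=51.8294[EX]; j=1 S=65.9930 intr=38.7070 cont=38.4606 V=38.7070[EX]; j=2 S=82.3723 intr=22.3277 cont=22.0813 V=22.3277[EX]; j=3 S=102.8170 intr=1.8830 cont=7.0045 V=7.0045[hold]; j=4 S=128.3360 intr=0.0000 cont=0.5011 V=0.5011[hold]; j=5 S=160.1887 intr=0.0000 cont=0.0000 V=0.0000[hold]; j=6 S=199.9473 intr=0.0000 cont=0.0000 V=0.0000[hold]; j=7 S=249.5738 intr=0.0000 cont=0.0000 V=0.0000[hold]  S*(7)=82.3723
k=6: j=0 S=59.0685 intr=45.6315 cont=45.3851 V=45.6315[EX]; j=1 S=73.7292 intr=30.9708 cont=30.7244 V=30.9708[EX]; j=2 S=92.0287 intr=12.6713 cont=14.8924 V=14.8924[hold]; j=3 S=114.8700 intr=0.0000 cont=3.8547 V=3.8547[hold]; j=4 S=143.3805 intr=0.0000 cont=0.2585 V=0.2585[hold]; j=5 S=178.9673 intr=0.0000 cont=0.0000 V=0.0000[hold]; j=6 S=223.3867 intr=0.0000 cont=0.0000 V=0.0000[hold]  S*(6)=73.7292
k=5: j=0 S=65.9930 intr=38.7070 cont=38.4606 V=38.7070[EX]; j=1 S=82.3723 intr=22.3277 cont=23.1514 V=23.1514[hold]; j=2 S=102.8170 intr=1.8830 cont=9.5394 V=9.5394[hold]; j=3 S=128.3360 intr=0.0000 cont=2.1129 V=2.1129[hold]; j=4 S=160.1887 intr=0.0000 cont=0.1333 V=0.1333[hold]; j=5 S=199.9473 intr=0.0000 cont=0.0000 V=0.0000[hold]  S*(5)=65.9930
k=4: j=0 S=73.7292 intr=30.9708 cont=31.1212 V=31.1212[hold]; j=1 S=92.0287 intr=12.6713 cont=16.5386 V=16.5386[hold]; j=2 S=114.8700 intr=0.0000 cont=5.9389 V=5.9389[hold]; j=3 S=143.3805 intr=0.0000 cont=1.1542 V=1.1542[hold]; j=4 S=178.9673 intr=0.0000 cont=0.0688 V=0.0688[hold]  S*(4)=-
k=3: j=0 S=82.3723 intr=22.3277 cont=24.0221 V=24.0221[hold]; j=1 S=102.8170 intr=1.8830 cont=11.3928 V=11.3928[hold]; j=2 S=128.3360 intr=0.0000 cont=3.6197 V=3.6197[hold]; j=3 S=160.1887 intr=0.0000 cont=0.6285 V=0.6285[hold]  S*(3)=-
k=2: j=0 S=92.0287 intr=12.6713 cont=17.8808 V=17.8808[hold]; j=1 S=114.8700 intr=0.0000 cont=7.6209 V=7.6209[hold]; j=2 S=143.3805 intr=0.0000 cont=2.1700 V=2.1700[hold]  S*(2)=-
k=1: j=0 S=102.8170 intr=1.8830 cont=12.8955 V=12.8955[hold]; j=1 S=128.3360 intr=0.0000 cont=4.9767 V=4.9767[hold]  S*(1)=-
k=0: j=0 S=114.8700 intr=0.0000 cont=9.0499 V=9.0499[hold]  S*(0)=-

price = 9.0499
boundary = - - - - - 65.9930 73.7292 82.3723 92.0287
tree:
9.0499
12.8955 4.9767
17.8808 7.6209 2.1700
24.0221 11.3928 3.6197 0.6285
31.1212 16.5386 5.9389 1.1542 0.0688
38.7070 23.1514 9.5394 2.1129 0.1333 0.0000
45.6315 30.9708 14.8924 3.8547 0.2585 0.0000 0.0000
51.8294 38.7070 22.3277 7.0045 0.5011 0.0000 0.0000 0.0000
57.3770 45.6315 30.9708 12.6713 0.9714 0.0000 0.0000 0.0000 0.0000
62.3425 51.8294 38.7070 22.3277 1.8830 0.0000 0.0000 0.0000 0.0000 0.0000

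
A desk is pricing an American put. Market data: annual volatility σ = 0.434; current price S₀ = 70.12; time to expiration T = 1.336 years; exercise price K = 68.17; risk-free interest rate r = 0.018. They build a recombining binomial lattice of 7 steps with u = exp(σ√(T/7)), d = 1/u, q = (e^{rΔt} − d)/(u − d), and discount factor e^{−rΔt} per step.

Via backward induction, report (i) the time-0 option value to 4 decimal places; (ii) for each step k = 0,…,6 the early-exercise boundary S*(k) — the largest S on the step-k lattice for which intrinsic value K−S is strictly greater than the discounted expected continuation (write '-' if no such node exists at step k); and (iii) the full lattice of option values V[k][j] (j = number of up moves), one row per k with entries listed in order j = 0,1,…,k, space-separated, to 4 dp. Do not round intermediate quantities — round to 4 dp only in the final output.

Δt=0.19086, u=1.20877, d=0.82729, q=0.46176, disc=e^(-rΔt)=0.99657
k=7 terminal: V=max(K-S,0) → 49.5732 40.9978 28.4680 10.1606 0.0000 0.0000 0.0000 0.0000
k=6: j=0 S=22.4793 intr=45.6907 cont=45.4569 V=45.6907[EX]; j=1 S=32.8450 intr=35.3250 cont=35.0912 V=35.3250[EX]; j=2 S=47.9905 intr=20.1795 cont=19.9457 V=20.1795[EX]; j=3 S=70.1200 intr=0.0000 cont=5.4500 V=5.4500[hold]; j=4 S=102.4539 intr=0.0000 cont=0.0000 V=0.0000[hold]; j=5 S=149.6977 intr=0.0000 cont=0.0000 V=0.0000[hold]; j=6 S=218.7266 intr=0.0000 cont=0.0000 V=0.0000[hold]  S*(6)=47.9905
k=5: j=0 S=27.1722 intr=40.9978 cont=40.7640 V=40.9978[EX]; j=1 S=39.7020 intr=28.4680 cont=28.2342 V=28.4680[EX]; j=2 S=58.0094 intr=10.1606 cont=13.3321 V=13.3321[hold]; j=3 S=84.7589 intr=0.0000 cont=2.9234 V=2.9234[hold]; j=4 S=123.8431 intr=0.0000 cont=0.0000 V=0.0000[hold]; j=5 S=180.9499 intr=0.0000 cont=0.0000 V=0.0000[hold]  S*(5)=39.7020
k=4: j=0 S=32.8450 intr=35.3250 cont=35.0912 V=35.3250[EX]; j=1 S=47.9905 intr=20.1795 cont=21.4052 V=21.4052[hold]; j=2 S=70.1200 intr=0.0000 cont=8.4965 V=8.4965[hold]; j=3 S=102.4539 intr=0.0000 cont=1.5681 V=1.5681[hold]; j=4 S=149.6977 intr=0.0000 cont=0.0000 V=0.0000[hold]  S*(4)=32.8450
k=3: j=0 S=39.7020 intr=28.4680 cont=28.7983 V=28.7983[hold]; j=1 S=58.0094 intr=10.1606 cont=15.3915 V=15.3915[hold]; j=2 S=84.7589 intr=0.0000 cont=5.2791 V=5.2791[hold]; j=3 S=123.8431 intr=0.0000 cont=0.8411 V=0.8411[hold]  S*(3)=-
k=2: j=0 S=47.9905 intr=20.1795 cont=22.5300 V=22.5300[hold]; j=1 S=70.1200 intr=0.0000 cont=10.6852 V=10.6852[hold]; j=2 S=102.4539 intr=0.0000 cont=3.2187 V=3.2187[hold]  S*(2)=-
k=1: j=0 S=58.0094 intr=10.1606 cont=17.0020 V=17.0020[hold]; j=1 S=84.7589 intr=0.0000 cont=7.2126 V=7.2126[hold]  S*(1)=-
k=0: j=0 S=70.1200 intr=0.0000 cont=12.4388 V=12.4388[hold]  S*(0)=-

price = 12.4388
boundary = - - - - 32.8450 39.7020 47.9905
tree:
12.4388
17.0020 7.2126
22.5300 10.6852 3.2187
28.7983 15.3915 5.2791 0.8411
35.3250 21.4052 8.4965 1.5681 0.0000
40.9978 28.4680 13.3321 2.9234 0.0000 0.0000
45.6907 35.3250 20.1795 5.4500 0.0000 0.0000 0.0000
49.5732 40.9978 28.4680 10.1606 0.0000 0.0000 0.0000 0.0000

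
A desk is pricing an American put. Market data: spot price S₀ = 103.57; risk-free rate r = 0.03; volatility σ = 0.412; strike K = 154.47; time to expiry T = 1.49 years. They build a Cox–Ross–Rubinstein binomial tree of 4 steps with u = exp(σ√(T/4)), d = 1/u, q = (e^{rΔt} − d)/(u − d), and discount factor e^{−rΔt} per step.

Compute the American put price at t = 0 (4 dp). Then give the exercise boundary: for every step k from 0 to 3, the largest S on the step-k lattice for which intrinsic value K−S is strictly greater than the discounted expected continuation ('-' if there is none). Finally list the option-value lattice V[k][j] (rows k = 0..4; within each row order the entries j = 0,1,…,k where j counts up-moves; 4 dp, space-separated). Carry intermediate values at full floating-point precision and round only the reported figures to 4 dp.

price = 55.1084
boundary = - 80.5431 62.6358 80.5431
tree:
55.1084
73.9269 34.3271
91.8342 51.8702 14.5371
105.7601 73.9269 27.2018 0.0000
116.5898 91.8342 50.9000 0.0000 0.0000

Δt=0.37250, u=1.28590, d=0.77767, q=0.45958, disc=e^(-rΔt)=0.98889
k=4 terminal: V=max(K-S,0) → 116.5898 91.8342 50.9000 0.0000 0.0000
k=3: j=0 S=48.7099 intr=105.7601 cont=104.0435 V=105.7601[EX]; j=1 S=80.5431 intr=73.9269 cont=72.2103 V=73.9269[EX]; j=2 S=133.1802 intr=21.2898 cont=27.2018 V=27.2018[hold]; j=3 S=220.2169 intr=0.0000 cont=0.0000 V=0.0000[hold]  S*(3)=80.5431
k=2: j=0 S=62.6358 intr=91.8342 cont=90.1176 V=91.8342[EX]; j=1 S=103.5700 intr=50.9000 cont=51.8702 V=51.8702[hold]; j=2 S=171.2557 intr=0.0000 cont=14.5371 V=14.5371[hold]  S*(2)=62.6358
k=1: j=0 S=80.5431 intr=73.9269 cont=72.6512 V=73.9269[EX]; j=1 S=133.1802 intr=21.2898 cont=34.3271 V=34.3271[hold]  S*(1)=80.5431
k=0: j=0 S=103.5700 intr=50.9000 cont=55.1084 V=55.1084[hold]  S*(0)=-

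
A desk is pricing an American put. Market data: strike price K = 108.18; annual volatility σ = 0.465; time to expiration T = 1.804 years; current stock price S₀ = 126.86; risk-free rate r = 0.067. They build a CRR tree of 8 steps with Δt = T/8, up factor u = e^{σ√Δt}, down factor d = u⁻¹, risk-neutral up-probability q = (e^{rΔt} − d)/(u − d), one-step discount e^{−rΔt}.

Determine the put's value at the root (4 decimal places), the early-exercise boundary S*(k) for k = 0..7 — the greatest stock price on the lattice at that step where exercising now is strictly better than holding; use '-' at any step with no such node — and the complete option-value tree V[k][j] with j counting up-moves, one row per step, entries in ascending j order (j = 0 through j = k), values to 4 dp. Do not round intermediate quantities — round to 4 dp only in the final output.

Δt=0.22550, u=1.24709, d=0.80187, q=0.47921, disc=e^(-rΔt)=0.98501
k=8 terminal: V=max(K-S,0) → 86.4960 74.4563 55.7316 26.6104 0.0000 0.0000 0.0000 0.0000 0.0000
k=7: j=0 S=27.0419 intr=81.1381 cont=79.5159 V=81.1381[EX]; j=1 S=42.0565 intr=66.1235 cont=64.5013 V=66.1235[EX]; j=2 S=65.4079 intr=42.7721 cont=41.1500 V=42.7721[EX]; j=3 S=101.7247 intr=6.4553 cont=13.6506 V=13.6506[hold]; j=4 S=158.2060 intr=0.0000 cont=0.0000 V=0.0000[hold]; j=5 S=246.0477 intr=0.0000 cont=0.0000 V=0.0000[hold]; j=6 S=382.6624 intr=0.0000 cont=0.0000 V=0.0000[hold]; j=7 S=595.1305 intr=0.0000 cont=0.0000 V=0.0000[hold]  S*(7)=65.4079
k=6: j=0 S=33.7237 intr=74.4563 cont=72.8341 V=74.4563[EX]; j=1 S=52.4484 intr=55.7316 cont=54.1095 V=55.7316[EX]; j=2 S=81.5696 intr=26.6104 cont=28.3846 V=28.3846[hold]; j=3 S=126.8600 intr=0.0000 cont=7.0025 V=7.0025[hold]; j=4 S=197.2973 intr=0.0000 cont=0.0000 V=0.0000[hold]; j=5 S=306.8440 intr=0.0000 cont=0.0000 V=0.0000[hold]; j=6 S=477.2149 intr=0.0000 cont=0.0000 V=0.0000[hold]  S*(6)=52.4484
k=5: j=0 S=42.0565 intr=66.1235 cont=64.5013 V=66.1235[EX]; j=1 S=65.4079 intr=42.7721 cont=41.9874 V=42.7721[EX]; j=2 S=101.7247 intr=6.4553 cont=17.8661 V=17.8661[hold]; j=3 S=158.2060 intr=0.0000 cont=3.5921 V=3.5921[hold]; j=4 S=246.0477 intr=0.0000 cont=0.0000 V=0.0000[hold]; j=5 S=382.6624 intr=0.0000 cont=0.0000 V=0.0000[hold]  S*(5)=65.4079
k=4: j=0 S=52.4484 intr=55.7316 cont=54.1095 V=55.7316[EX]; j=1 S=81.5696 intr=26.6104 cont=30.3744 V=30.3744[hold]; j=2 S=126.8600 intr=0.0000 cont=10.8605 V=10.8605[hold]; j=3 S=197.2973 intr=0.0000 cont=1.8427 V=1.8427[hold]; j=4 S=306.8440 intr=0.0000 cont=0.0000 V=0.0000[hold]  S*(4)=52.4484
k=3: j=0 S=65.4079 intr=42.7721 cont=42.9267 V=42.9267[hold]; j=1 S=101.7247 intr=6.4553 cont=20.7079 V=20.7079[hold]; j=2 S=158.2060 intr=0.0000 cont=6.4410 V=6.4410[hold]; j=3 S=246.0477 intr=0.0000 cont=0.9453 V=0.9453[hold]  S*(3)=-
k=2: j=0 S=81.5696 intr=26.6104 cont=31.7951 V=31.7951[hold]; j=1 S=126.8600 intr=0.0000 cont=13.6630 V=13.6630[hold]; j=2 S=197.2973 intr=0.0000 cont=3.7503 V=3.7503[hold]  S*(2)=-
k=1: j=0 S=101.7247 intr=6.4553 cont=22.7595 V=22.7595[hold]; j=1 S=158.2060 intr=0.0000 cont=8.7791 V=8.7791[hold]  S*(1)=-
k=0: j=0 S=126.8600 intr=0.0000 cont=15.8191 V=15.8191[hold]  S*(0)=-

price = 15.8191
boundary = - - - - 52.4484 65.4079 52.4484 65.4079
tree:
15.8191
22.7595 8.7791
31.7951 13.6630 3.7503
42.9267 20.7079 6.4410 0.9453
55.7316 30.3744 10.8605 1.8427 0.0000
66.1235 42.7721 17.8661 3.5921 0.0000 0.0000
74.4563 55.7316 28.3846 7.0025 0.0000 0.0000 0.0000
81.1381 66.1235 42.7721 13.6506 0.0000 0.0000 0.0000 0.0000
86.4960 74.4563 55.7316 26.6104 0.0000 0.0000 0.0000 0.0000 0.0000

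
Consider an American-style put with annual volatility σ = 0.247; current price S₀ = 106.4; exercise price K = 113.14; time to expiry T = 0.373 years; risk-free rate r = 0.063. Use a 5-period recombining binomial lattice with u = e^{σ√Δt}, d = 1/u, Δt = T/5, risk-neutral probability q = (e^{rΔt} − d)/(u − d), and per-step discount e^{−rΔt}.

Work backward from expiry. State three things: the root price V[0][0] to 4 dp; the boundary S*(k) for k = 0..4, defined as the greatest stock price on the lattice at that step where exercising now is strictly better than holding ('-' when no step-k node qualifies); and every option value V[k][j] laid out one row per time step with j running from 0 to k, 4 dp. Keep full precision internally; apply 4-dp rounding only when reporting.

params: Δt=0.07460 u=1.06979 d=0.93476 q=0.51803 e^(-rΔt)=0.99531
t_5 payoffs: 37.2041 26.2349 13.6813 0.0000 0.0000 0.0000
t_4: node(4,0) S=81.2356 payoff=31.9044 vs cont=31.3739 → 31.9044 [stop]  node(4,1) S=92.9702 payoff=20.1698 vs cont=19.6393 → 20.1698 [stop]  node(4,2) S=106.4000 payoff=6.7400 vs cont=6.5631 → 6.7400 [stop]  node(4,3) S=121.7697 payoff=0.0000 vs cont=0.0000 → 0.0000 [wait]  node(4,4) S=139.3597 payoff=0.0000 vs cont=0.0000 → 0.0000 [wait]  ⇒ S*(4)=106.4000
t_3: node(3,0) S=86.9051 payoff=26.2349 vs cont=25.7045 → 26.2349 [stop]  node(3,1) S=99.4587 payoff=13.6813 vs cont=13.1508 → 13.6813 [stop]  node(3,2) S=113.8257 payoff=0.0000 vs cont=3.2333 → 3.2333 [wait]  node(3,3) S=130.2681 payoff=0.0000 vs cont=0.0000 → 0.0000 [wait]  ⇒ S*(3)=99.4587
t_2: node(2,0) S=92.9702 payoff=20.1698 vs cont=19.6393 → 20.1698 [stop]  node(2,1) S=106.4000 payoff=6.7400 vs cont=8.2301 → 8.2301 [wait]  node(2,2) S=121.7697 payoff=0.0000 vs cont=1.5510 → 1.5510 [wait]  ⇒ S*(2)=92.9702
t_1: node(1,0) S=99.4587 payoff=13.6813 vs cont=13.9191 → 13.9191 [wait]  node(1,1) S=113.8257 payoff=0.0000 vs cont=4.7478 → 4.7478 [wait]  ⇒ S*(1)=-
t_0: node(0,0) S=106.4000 payoff=6.7400 vs cont=9.1251 → 9.1251 [wait]  ⇒ S*(0)=-

price = 9.1251
boundary = - - 92.9702 99.4587 106.4000
tree:
9.1251
13.9191 4.7478
20.1698 8.2301 1.5510
26.2349 13.6813 3.2333 0.0000
31.9044 20.1698 6.7400 0.0000 0.0000
37.2041 26.2349 13.6813 0.0000 0.0000 0.0000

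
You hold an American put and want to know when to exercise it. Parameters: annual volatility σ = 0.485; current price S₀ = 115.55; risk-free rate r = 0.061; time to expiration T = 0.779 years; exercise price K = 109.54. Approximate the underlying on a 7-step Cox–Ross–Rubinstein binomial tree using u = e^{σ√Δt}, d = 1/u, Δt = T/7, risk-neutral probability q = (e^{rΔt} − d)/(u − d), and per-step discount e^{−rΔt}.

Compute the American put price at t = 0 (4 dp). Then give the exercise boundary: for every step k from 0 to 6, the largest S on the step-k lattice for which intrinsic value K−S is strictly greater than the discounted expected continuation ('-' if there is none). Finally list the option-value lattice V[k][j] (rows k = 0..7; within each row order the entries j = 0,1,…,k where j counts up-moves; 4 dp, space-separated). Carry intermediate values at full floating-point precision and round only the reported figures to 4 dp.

price = 14.5897
boundary = - - - - 60.4931 71.1167 83.6061
tree:
14.5897
20.8370 8.0448
28.8369 12.4865 3.3586
38.4446 18.8623 5.7729 0.7969
49.0469 27.5311 9.7608 1.5448 0.0000
58.0836 38.4233 16.1497 2.9944 0.0000 0.0000
65.7703 49.0469 25.9339 5.8044 0.0000 0.0000 0.0000
72.3088 58.0836 38.4233 11.2512 0.0000 0.0000 0.0000 0.0000

Δt=0.11129, u=1.17562, d=0.85062, q=0.48060, disc=e^(-rΔt)=0.99323
k=7 terminal: V=max(K-S,0) → 72.3088 58.0836 38.4233 11.2512 0.0000 0.0000 0.0000 0.0000
k=6: j=0 S=43.7697 intr=65.7703 cont=65.0292 V=65.7703[EX]; j=1 S=60.4931 intr=49.0469 cont=48.3058 V=49.0469[EX]; j=2 S=83.6061 intr=25.9339 cont=25.1928 V=25.9339[EX]; j=3 S=115.5500 intr=0.0000 cont=5.8044 V=5.8044[hold]; j=4 S=159.6990 intr=0.0000 cont=0.0000 V=0.0000[hold]; j=5 S=220.7162 intr=0.0000 cont=0.0000 V=0.0000[hold]; j=6 S=305.0468 intr=0.0000 cont=0.0000 V=0.0000[hold]  S*(6)=83.6061
k=5: j=0 S=51.4564 intr=58.0836 cont=57.3425 V=58.0836[EX]; j=1 S=71.1167 intr=38.4233 cont=37.6822 V=38.4233[EX]; j=2 S=98.2888 intr=11.2512 cont=16.1497 V=16.1497[hold]; j=3 S=135.8426 intr=0.0000 cont=2.9944 V=2.9944[hold]; j=4 S=187.7449 intr=0.0000 cont=0.0000 V=0.0000[hold]; j=5 S=259.4779 intr=0.0000 cont=0.0000 V=0.0000[hold]  S*(5)=71.1167
k=4: j=0 S=60.4931 intr=49.0469 cont=48.3058 V=49.0469[EX]; j=1 S=83.6061 intr=25.9339 cont=27.5311 V=27.5311[hold]; j=2 S=115.5500 intr=0.0000 cont=9.7608 V=9.7608[hold]; j=3 S=159.6990 intr=0.0000 cont=1.5448 V=1.5448[hold]; j=4 S=220.7162 intr=0.0000 cont=0.0000 V=0.0000[hold]  S*(4)=60.4931
k=3: j=0 S=71.1167 intr=38.4233 cont=38.4446 V=38.4446[hold]; j=1 S=98.2888 intr=11.2512 cont=18.8623 V=18.8623[hold]; j=2 S=135.8426 intr=0.0000 cont=5.7729 V=5.7729[hold]; j=3 S=187.7449 intr=0.0000 cont=0.7969 V=0.7969[hold]  S*(3)=-
k=2: j=0 S=83.6061 intr=25.9339 cont=28.8369 V=28.8369[hold]; j=1 S=115.5500 intr=0.0000 cont=12.4865 V=12.4865[hold]; j=2 S=159.6990 intr=0.0000 cont=3.3586 V=3.3586[hold]  S*(2)=-
k=1: j=0 S=98.2888 intr=11.2512 cont=20.8370 V=20.8370[hold]; j=1 S=135.8426 intr=0.0000 cont=8.0448 V=8.0448[hold]  S*(1)=-
k=0: j=0 S=115.5500 intr=0.0000 cont=14.5897 V=14.5897[hold]  S*(0)=-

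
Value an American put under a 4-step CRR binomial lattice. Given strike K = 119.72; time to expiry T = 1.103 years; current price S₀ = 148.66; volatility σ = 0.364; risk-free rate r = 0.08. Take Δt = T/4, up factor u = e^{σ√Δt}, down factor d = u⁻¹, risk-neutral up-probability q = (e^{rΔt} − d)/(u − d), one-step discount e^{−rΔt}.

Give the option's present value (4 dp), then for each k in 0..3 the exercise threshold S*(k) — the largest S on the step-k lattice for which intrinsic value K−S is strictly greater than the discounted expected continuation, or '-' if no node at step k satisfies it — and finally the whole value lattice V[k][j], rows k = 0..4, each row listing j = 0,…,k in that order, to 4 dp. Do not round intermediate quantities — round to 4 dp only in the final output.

Δt=0.27575, u=1.21063, d=0.82601, q=0.51035, disc=e^(-rΔt)=0.97818
k=4 terminal: V=max(K-S,0) → 50.5139 18.2894 0.0000 0.0000 0.0000
k=3: j=0 S=83.7831 intr=35.9369 cont=33.3248 V=35.9369[EX]; j=1 S=122.7953 intr=0.0000 cont=8.7600 V=8.7600[hold]; j=2 S=179.9727 intr=0.0000 cont=0.0000 V=0.0000[hold]; j=3 S=263.7738 intr=0.0000 cont=0.0000 V=0.0000[hold]  S*(3)=83.7831
k=2: j=0 S=101.4306 intr=18.2894 cont=21.5856 V=21.5856[hold]; j=1 S=148.6600 intr=0.0000 cont=4.1957 V=4.1957[hold]; j=2 S=217.8809 intr=0.0000 cont=0.0000 V=0.0000[hold]  S*(2)=-
k=1: j=0 S=122.7953 intr=0.0000 cont=12.4333 V=12.4333[hold]; j=1 S=179.9727 intr=0.0000 cont=2.0096 V=2.0096[hold]  S*(1)=-
k=0: j=0 S=148.6600 intr=0.0000 cont=6.9583 V=6.9583[hold]  S*(0)=-

price = 6.9583
boundary = - - - 83.7831
tree:
6.9583
12.4333 2.0096
21.5856 4.1957 0.0000
35.9369 8.7600 0.0000 0.0000
50.5139 18.2894 0.0000 0.0000 0.0000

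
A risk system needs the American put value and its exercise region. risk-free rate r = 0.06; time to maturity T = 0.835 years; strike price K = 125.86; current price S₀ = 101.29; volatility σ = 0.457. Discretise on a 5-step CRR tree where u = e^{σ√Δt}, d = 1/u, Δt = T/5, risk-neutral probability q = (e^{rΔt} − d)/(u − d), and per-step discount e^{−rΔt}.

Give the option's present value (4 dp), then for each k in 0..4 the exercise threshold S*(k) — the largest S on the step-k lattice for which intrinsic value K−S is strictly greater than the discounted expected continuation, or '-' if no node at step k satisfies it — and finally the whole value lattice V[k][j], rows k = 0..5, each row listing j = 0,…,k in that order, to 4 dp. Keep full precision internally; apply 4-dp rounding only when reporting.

price = 30.2373
boundary = - - 69.7192 84.0349 101.2900
tree:
30.2373
42.1878 17.9381
56.1408 27.9718 7.4553
68.0177 41.8251 13.5657 0.9987
77.8714 56.1408 24.5700 1.9408 0.0000
86.0464 68.0177 41.8251 3.7718 0.0000 0.0000

params: Δt=0.16700 u=1.20533 d=0.82965 q=0.48025 e^(-rΔt)=0.99003
t_5 payoffs: 86.0464 68.0177 41.8251 3.7718 0.0000 0.0000
t_4: node(4,0) S=47.9886 payoff=77.8714 vs cont=76.6166 → 77.8714 [stop]  node(4,1) S=69.7192 payoff=56.1408 vs cont=54.8860 → 56.1408 [stop]  node(4,2) S=101.2900 payoff=24.5700 vs cont=23.3152 → 24.5700 [stop]  node(4,3) S=147.1569 payoff=0.0000 vs cont=1.9408 → 1.9408 [wait]  node(4,4) S=213.7937 payoff=0.0000 vs cont=0.0000 → 0.0000 [wait]  ⇒ S*(4)=101.2900
t_3: node(3,0) S=57.8423 payoff=68.0177 vs cont=66.7629 → 68.0177 [stop]  node(3,1) S=84.0349 payoff=41.8251 vs cont=40.5703 → 41.8251 [stop]  node(3,2) S=122.0882 payoff=3.7718 vs cont=13.5657 → 13.5657 [wait]  node(3,3) S=177.3731 payoff=0.0000 vs cont=0.9987 → 0.9987 [wait]  ⇒ S*(3)=84.0349
t_2: node(2,0) S=69.7192 payoff=56.1408 vs cont=54.8860 → 56.1408 [stop]  node(2,1) S=101.2900 payoff=24.5700 vs cont=27.9718 → 27.9718 [wait]  node(2,2) S=147.1569 payoff=0.0000 vs cont=7.4553 → 7.4553 [wait]  ⇒ S*(2)=69.7192
t_1: node(1,0) S=84.0349 payoff=41.8251 vs cont=42.1878 → 42.1878 [wait]  node(1,1) S=122.0882 payoff=3.7718 vs cont=17.9381 → 17.9381 [wait]  ⇒ S*(1)=-
t_0: node(0,0) S=101.2900 payoff=24.5700 vs cont=30.2373 → 30.2373 [wait]  ⇒ S*(0)=-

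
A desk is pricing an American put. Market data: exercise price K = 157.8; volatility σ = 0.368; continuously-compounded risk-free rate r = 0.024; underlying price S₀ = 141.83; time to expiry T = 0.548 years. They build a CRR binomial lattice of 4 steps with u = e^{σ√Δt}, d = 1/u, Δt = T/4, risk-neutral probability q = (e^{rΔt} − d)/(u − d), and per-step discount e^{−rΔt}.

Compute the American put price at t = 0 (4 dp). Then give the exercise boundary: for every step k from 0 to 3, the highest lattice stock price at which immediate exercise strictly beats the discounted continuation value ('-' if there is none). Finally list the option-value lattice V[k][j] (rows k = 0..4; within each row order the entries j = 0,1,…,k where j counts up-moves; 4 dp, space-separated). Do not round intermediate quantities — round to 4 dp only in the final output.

params: Δt=0.13700 u=1.14592 d=0.87266 q=0.47805 e^(-rΔt)=0.99672
t_4 payoffs: 75.5478 49.7915 15.9700 0.0000 0.0000
t_3: node(3,0) S=94.2546 payoff=63.5454 vs cont=63.0274 → 63.5454 [stop]  node(3,1) S=123.7693 payoff=34.0307 vs cont=33.5127 → 34.0307 [stop]  node(3,2) S=162.5261 payoff=0.0000 vs cont=8.3081 → 8.3081 [wait]  node(3,3) S=213.4192 payoff=0.0000 vs cont=0.0000 → 0.0000 [wait]  ⇒ S*(3)=123.7693
t_2: node(2,0) S=108.0085 payoff=49.7915 vs cont=49.2735 → 49.7915 [stop]  node(2,1) S=141.8300 payoff=15.9700 vs cont=21.6626 → 21.6626 [wait]  node(2,2) S=186.2423 payoff=0.0000 vs cont=4.3222 → 4.3222 [wait]  ⇒ S*(2)=108.0085
t_1: node(1,0) S=123.7693 payoff=34.0307 vs cont=36.2251 → 36.2251 [wait]  node(1,1) S=162.5261 payoff=0.0000 vs cont=13.3291 → 13.3291 [wait]  ⇒ S*(1)=-
t_0: node(0,0) S=141.8300 payoff=15.9700 vs cont=25.1966 → 25.1966 [wait]  ⇒ S*(0)=-

price = 25.1966
boundary = - - 108.0085 123.7693
tree:
25.1966
36.2251 13.3291
49.7915 21.6626 4.3222
63.5454 34.0307 8.3081 0.0000
75.5478 49.7915 15.9700 0.0000 0.0000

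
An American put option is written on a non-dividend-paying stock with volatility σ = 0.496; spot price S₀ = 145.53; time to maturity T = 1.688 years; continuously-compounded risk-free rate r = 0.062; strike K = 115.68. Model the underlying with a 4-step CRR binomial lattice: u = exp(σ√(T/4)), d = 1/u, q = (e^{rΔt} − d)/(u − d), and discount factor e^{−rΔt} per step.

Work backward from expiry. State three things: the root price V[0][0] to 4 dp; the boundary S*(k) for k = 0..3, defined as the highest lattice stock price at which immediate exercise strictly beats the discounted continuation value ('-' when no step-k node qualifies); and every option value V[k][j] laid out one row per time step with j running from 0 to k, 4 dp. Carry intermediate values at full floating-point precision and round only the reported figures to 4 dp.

Δt=0.42200, u=1.38017, d=0.72455, q=0.46057, disc=e^(-rΔt)=0.97418
k=4 terminal: V=max(K-S,0) → 75.5732 39.2814 0.0000 0.0000 0.0000
k=3: j=0 S=55.3543 intr=60.3257 cont=57.3383 V=60.3257[EX]; j=1 S=105.4433 intr=10.2367 cont=20.6423 V=20.6423[hold]; j=2 S=200.8566 intr=0.0000 cont=0.0000 V=0.0000[hold]; j=3 S=382.6075 intr=0.0000 cont=0.0000 V=0.0000[hold]  S*(3)=55.3543
k=2: j=0 S=76.3986 intr=39.2814 cont=40.9628 V=40.9628[hold]; j=1 S=145.5300 intr=0.0000 cont=10.8475 V=10.8475[hold]; j=2 S=277.2170 intr=0.0000 cont=0.0000 V=0.0000[hold]  S*(2)=-
k=1: j=0 S=105.4433 intr=10.2367 cont=26.3929 V=26.3929[hold]; j=1 S=200.8566 intr=0.0000 cont=5.7004 V=5.7004[hold]  S*(1)=-
k=0: j=0 S=145.5300 intr=0.0000 cont=16.4271 V=16.4271[hold]  S*(0)=-

price = 16.4271
boundary = - - - 55.3543
tree:
16.4271
26.3929 5.7004
40.9628 10.8475 0.0000
60.3257 20.6423 0.0000 0.0000
75.5732 39.2814 0.0000 0.0000 0.0000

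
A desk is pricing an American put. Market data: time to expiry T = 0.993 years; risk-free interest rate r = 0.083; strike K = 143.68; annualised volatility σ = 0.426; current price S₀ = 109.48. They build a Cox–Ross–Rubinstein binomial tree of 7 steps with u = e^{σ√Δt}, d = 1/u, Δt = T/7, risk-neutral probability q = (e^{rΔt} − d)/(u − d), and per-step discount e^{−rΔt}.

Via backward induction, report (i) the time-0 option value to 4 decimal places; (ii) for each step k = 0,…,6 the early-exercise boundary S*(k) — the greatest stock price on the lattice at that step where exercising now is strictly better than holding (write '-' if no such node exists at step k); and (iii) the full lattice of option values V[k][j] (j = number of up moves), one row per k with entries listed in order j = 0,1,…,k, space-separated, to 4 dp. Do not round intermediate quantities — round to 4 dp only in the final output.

Δt=0.14186  u=1.17404  d=0.85176  q=0.49672  discount=0.98829
step 7 (expiry): payoffs max(K−S,0) = 108.0708 94.5976 76.0266 50.4291 15.1464 0.0000 0.0000 0.0000
step 6: (k=6,j=0): S=41.8065, (K−S)⁺=101.8735, hold=100.1917 ⇒ V=101.8735 exercise | (k=6,j=1): S=57.6245, (K−S)⁺=86.0555, hold=84.3737 ⇒ V=86.0555 exercise | (k=6,j=2): S=79.4275, (K−S)⁺=64.2525, hold=62.5707 ⇒ V=64.2525 exercise | (k=6,j=3): S=109.4800, (K−S)⁺=34.2000, hold=32.5182 ⇒ V=34.2000 exercise | (k=6,j=4): S=150.9032, (K−S)⁺=0.0000, hold=7.5336 ⇒ V=7.5336 continue | (k=6,j=5): S=207.9994, (K−S)⁺=0.0000, hold=0.0000 ⇒ V=0.0000 continue | (k=6,j=6): S=286.6987, (K−S)⁺=0.0000, hold=0.0000 ⇒ V=0.0000 continue  boundary S*=109.4800
step 5: (k=5,j=0): S=49.0824, (K−S)⁺=94.5976, hold=92.9158 ⇒ V=94.5976 exercise | (k=5,j=1): S=67.6534, (K−S)⁺=76.0266, hold=74.3449 ⇒ V=76.0266 exercise | (k=5,j=2): S=93.2509, (K−S)⁺=50.4291, hold=48.7473 ⇒ V=50.4291 exercise | (k=5,j=3): S=128.5336, (K−S)⁺=15.1464, hold=20.7089 ⇒ V=20.7089 continue | (k=5,j=4): S=177.1660, (K−S)⁺=0.0000, hold=3.7471 ⇒ V=3.7471 continue | (k=5,j=5): S=244.1990, (K−S)⁺=0.0000, hold=0.0000 ⇒ V=0.0000 continue  boundary S*=93.2509
step 4: (k=4,j=0): S=57.6245, (K−S)⁺=86.0555, hold=84.3737 ⇒ V=86.0555 exercise | (k=4,j=1): S=79.4275, (K−S)⁺=64.2525, hold=62.5707 ⇒ V=64.2525 exercise | (k=4,j=2): S=109.4800, (K−S)⁺=34.2000, hold=35.2489 ⇒ V=35.2489 continue | (k=4,j=3): S=150.9032, (K−S)⁺=0.0000, hold=12.1398 ⇒ V=12.1398 continue | (k=4,j=4): S=207.9994, (K−S)⁺=0.0000, hold=1.8638 ⇒ V=1.8638 continue  boundary S*=79.4275
step 3: (k=3,j=0): S=67.6534, (K−S)⁺=76.0266, hold=74.3449 ⇒ V=76.0266 exercise | (k=3,j=1): S=93.2509, (K−S)⁺=50.4291, hold=49.2622 ⇒ V=50.4291 exercise | (k=3,j=2): S=128.5336, (K−S)⁺=15.1464, hold=23.4918 ⇒ V=23.4918 continue | (k=3,j=3): S=177.1660, (K−S)⁺=0.0000, hold=6.9531 ⇒ V=6.9531 continue  boundary S*=93.2509
step 2: (k=2,j=0): S=79.4275, (K−S)⁺=64.2525, hold=62.5707 ⇒ V=64.2525 exercise | (k=2,j=1): S=109.4800, (K−S)⁺=34.2000, hold=36.6150 ⇒ V=36.6150 continue | (k=2,j=2): S=150.9032, (K−S)⁺=0.0000, hold=15.0978 ⇒ V=15.0978 continue  boundary S*=79.4275
step 1: (k=1,j=0): S=93.2509, (K−S)⁺=50.4291, hold=49.9329 ⇒ V=50.4291 exercise | (k=1,j=1): S=128.5336, (K−S)⁺=15.1464, hold=25.6234 ⇒ V=25.6234 continue  boundary S*=93.2509
step 0: (k=0,j=0): S=109.4800, (K−S)⁺=34.2000, hold=37.6615 ⇒ V=37.6615 continue  boundary S*=-

price = 37.6615
boundary = - 93.2509 79.4275 93.2509 79.4275 93.2509 109.4800
tree:
37.6615
50.4291 25.6234
64.2525 36.6150 15.0978
76.0266 50.4291 23.4918 6.9531
86.0555 64.2525 35.2489 12.1398 1.8638
94.5976 76.0266 50.4291 20.7089 3.7471 0.0000
101.8735 86.0555 64.2525 34.2000 7.5336 0.0000 0.0000
108.0708 94.5976 76.0266 50.4291 15.1464 0.0000 0.0000 0.0000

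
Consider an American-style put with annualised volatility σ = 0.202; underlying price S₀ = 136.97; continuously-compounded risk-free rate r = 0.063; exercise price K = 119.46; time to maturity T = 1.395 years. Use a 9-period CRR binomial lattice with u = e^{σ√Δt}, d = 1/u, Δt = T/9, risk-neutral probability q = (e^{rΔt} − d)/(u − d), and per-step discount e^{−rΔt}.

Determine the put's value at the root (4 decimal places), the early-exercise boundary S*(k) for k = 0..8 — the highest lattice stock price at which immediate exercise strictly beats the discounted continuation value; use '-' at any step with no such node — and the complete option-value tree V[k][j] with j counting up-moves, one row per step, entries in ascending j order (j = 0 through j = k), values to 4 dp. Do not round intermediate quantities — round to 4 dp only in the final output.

Δt=0.15500  u=1.08278  d=0.92355  q=0.54176  discount=0.99028
step 9 (expiry): payoffs max(K−S,0) = 52.5054 40.9623 27.4291 11.5627 0.0000 0.0000 0.0000 0.0000 0.0000 0.0000
step 8: (k=8,j=0): S=72.4968, (K−S)⁺=46.9632, hold=45.8024 ⇒ V=46.9632 exercise | (k=8,j=1): S=84.9954, (K−S)⁺=34.4646, hold=33.3038 ⇒ V=34.4646 exercise | (k=8,j=2): S=99.6488, (K−S)⁺=19.8112, hold=18.6504 ⇒ V=19.8112 exercise | (k=8,j=3): S=116.8285, (K−S)⁺=2.6315, hold=5.2470 ⇒ V=5.2470 continue | (k=8,j=4): S=136.9700, (K−S)⁺=0.0000, hold=0.0000 ⇒ V=0.0000 continue | (k=8,j=5): S=160.5840, (K−S)⁺=0.0000, hold=0.0000 ⇒ V=0.0000 continue | (k=8,j=6): S=188.2690, (K−S)⁺=0.0000, hold=0.0000 ⇒ V=0.0000 continue | (k=8,j=7): S=220.7270, (K−S)⁺=0.0000, hold=0.0000 ⇒ V=0.0000 continue | (k=8,j=8): S=258.7809, (K−S)⁺=0.0000, hold=0.0000 ⇒ V=0.0000 continue  boundary S*=99.6488
step 7: (k=7,j=0): S=78.4977, (K−S)⁺=40.9623, hold=39.8014 ⇒ V=40.9623 exercise | (k=7,j=1): S=92.0309, (K−S)⁺=27.4291, hold=26.2682 ⇒ V=27.4291 exercise | (k=7,j=2): S=107.8973, (K−S)⁺=11.5627, hold=11.8051 ⇒ V=11.8051 continue | (k=7,j=3): S=126.4990, (K−S)⁺=0.0000, hold=2.3810 ⇒ V=2.3810 continue | (k=7,j=4): S=148.3077, (K−S)⁺=0.0000, hold=0.0000 ⇒ V=0.0000 continue | (k=7,j=5): S=173.8763, (K−S)⁺=0.0000, hold=0.0000 ⇒ V=0.0000 continue | (k=7,j=6): S=203.8530, (K−S)⁺=0.0000, hold=0.0000 ⇒ V=0.0000 continue | (k=7,j=7): S=238.9978, (K−S)⁺=0.0000, hold=0.0000 ⇒ V=0.0000 continue  boundary S*=92.0309
step 6: (k=6,j=0): S=84.9954, (K−S)⁺=34.4646, hold=33.3038 ⇒ V=34.4646 exercise | (k=6,j=1): S=99.6488, (K−S)⁺=19.8112, hold=18.7804 ⇒ V=19.8112 exercise | (k=6,j=2): S=116.8285, (K−S)⁺=2.6315, hold=6.6344 ⇒ V=6.6344 continue | (k=6,j=3): S=136.9700, (K−S)⁺=0.0000, hold=1.0805 ⇒ V=1.0805 continue | (k=6,j=4): S=160.5840, (K−S)⁺=0.0000, hold=0.0000 ⇒ V=0.0000 continue | (k=6,j=5): S=188.2690, (K−S)⁺=0.0000, hold=0.0000 ⇒ V=0.0000 continue | (k=6,j=6): S=220.7270, (K−S)⁺=0.0000, hold=0.0000 ⇒ V=0.0000 continue  boundary S*=99.6488
step 5: (k=5,j=0): S=92.0309, (K−S)⁺=27.4291, hold=26.2682 ⇒ V=27.4291 exercise | (k=5,j=1): S=107.8973, (K−S)⁺=11.5627, hold=12.5494 ⇒ V=12.5494 continue | (k=5,j=2): S=126.4990, (K−S)⁺=0.0000, hold=3.5903 ⇒ V=3.5903 continue | (k=5,j=3): S=148.3077, (K−S)⁺=0.0000, hold=0.4903 ⇒ V=0.4903 continue | (k=5,j=4): S=173.8763, (K−S)⁺=0.0000, hold=0.0000 ⇒ V=0.0000 continue | (k=5,j=5): S=203.8530, (K−S)⁺=0.0000, hold=0.0000 ⇒ V=0.0000 continue  boundary S*=92.0309
step 4: (k=4,j=0): S=99.6488, (K−S)⁺=19.8112, hold=19.1797 ⇒ V=19.8112 exercise | (k=4,j=1): S=116.8285, (K−S)⁺=2.6315, hold=7.6210 ⇒ V=7.6210 continue | (k=4,j=2): S=136.9700, (K−S)⁺=0.0000, hold=1.8923 ⇒ V=1.8923 continue | (k=4,j=3): S=160.5840, (K−S)⁺=0.0000, hold=0.2225 ⇒ V=0.2225 continue | (k=4,j=4): S=188.2690, (K−S)⁺=0.0000, hold=0.0000 ⇒ V=0.0000 continue  boundary S*=99.6488
step 3: (k=3,j=0): S=107.8973, (K−S)⁺=11.5627, hold=13.0787 ⇒ V=13.0787 continue | (k=3,j=1): S=126.4990, (K−S)⁺=0.0000, hold=4.4735 ⇒ V=4.4735 continue | (k=3,j=2): S=148.3077, (K−S)⁺=0.0000, hold=0.9781 ⇒ V=0.9781 continue | (k=3,j=3): S=173.8763, (K−S)⁺=0.0000, hold=0.1010 ⇒ V=0.1010 continue  boundary S*=-
step 2: (k=2,j=0): S=116.8285, (K−S)⁺=2.6315, hold=8.3350 ⇒ V=8.3350 continue | (k=2,j=1): S=136.9700, (K−S)⁺=0.0000, hold=2.5548 ⇒ V=2.5548 continue | (k=2,j=2): S=160.5840, (K−S)⁺=0.0000, hold=0.4980 ⇒ V=0.4980 continue  boundary S*=-
step 1: (k=1,j=0): S=126.4990, (K−S)⁺=0.0000, hold=5.1529 ⇒ V=5.1529 continue | (k=1,j=1): S=148.3077, (K−S)⁺=0.0000, hold=1.4265 ⇒ V=1.4265 continue  boundary S*=-
step 0: (k=0,j=0): S=136.9700, (K−S)⁺=0.0000, hold=3.1037 ⇒ V=3.1037 continue  boundary S*=-

price = 3.1037
boundary = - - - - 99.6488 92.0309 99.6488 92.0309 99.6488
tree:
3.1037
5.1529 1.4265
8.3350 2.5548 0.4980
13.0787 4.4735 0.9781 0.1010
19.8112 7.6210 1.8923 0.2225 0.0000
27.4291 12.5494 3.5903 0.4903 0.0000 0.0000
34.4646 19.8112 6.6344 1.0805 0.0000 0.0000 0.0000
40.9623 27.4291 11.8051 2.3810 0.0000 0.0000 0.0000 0.0000
46.9632 34.4646 19.8112 5.2470 0.0000 0.0000 0.0000 0.0000 0.0000
52.5054 40.9623 27.4291 11.5627 0.0000 0.0000 0.0000 0.0000 0.0000 0.0000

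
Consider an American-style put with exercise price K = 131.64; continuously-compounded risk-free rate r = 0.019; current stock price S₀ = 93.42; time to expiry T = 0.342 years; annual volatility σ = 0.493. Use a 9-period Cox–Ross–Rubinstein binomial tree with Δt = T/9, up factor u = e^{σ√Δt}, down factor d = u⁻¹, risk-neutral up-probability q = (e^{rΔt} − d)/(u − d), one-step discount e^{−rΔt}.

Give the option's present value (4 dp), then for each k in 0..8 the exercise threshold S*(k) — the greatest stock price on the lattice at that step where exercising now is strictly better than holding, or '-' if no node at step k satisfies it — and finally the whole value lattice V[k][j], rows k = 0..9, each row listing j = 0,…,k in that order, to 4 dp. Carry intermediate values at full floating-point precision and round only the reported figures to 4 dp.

price = 39.5986
boundary = - - 77.0842 70.0210 77.0842 84.8599 93.4200 102.8435 113.2177
tree:
39.5986
47.0696 31.5563
54.5558 39.0222 23.5075
61.6190 46.8354 30.6080 15.8429
68.0350 54.5558 38.5336 22.0591 9.1256
73.8631 61.6190 46.7801 29.6489 13.8617 4.0035
79.1572 68.0350 54.5558 38.2200 20.3987 6.7935 0.9838
83.9662 73.8631 61.6190 46.7801 28.7965 11.3224 1.8924 0.0000
88.3346 79.1572 68.0350 54.5558 38.2200 18.4223 3.6401 0.0000 0.0000
92.3026 83.9662 73.8631 61.6190 46.7801 28.7965 7.0017 0.0000 0.0000 0.0000

Δt=0.03800  u=1.10087  d=0.90837  q=0.47974  discount=0.99928
step 9 (expiry): payoffs max(K−S,0) = 92.3026 83.9662 73.8631 61.6190 46.7801 28.7965 7.0017 0.0000 0.0000 0.0000
step 8: (k=8,j=0): S=43.3054, (K−S)⁺=88.3346, hold=88.2395 ⇒ V=88.3346 exercise | (k=8,j=1): S=52.4828, (K−S)⁺=79.1572, hold=79.0622 ⇒ V=79.1572 exercise | (k=8,j=2): S=63.6050, (K−S)⁺=68.0350, hold=67.9400 ⇒ V=68.0350 exercise | (k=8,j=3): S=77.0842, (K−S)⁺=54.5558, hold=54.4608 ⇒ V=54.5558 exercise | (k=8,j=4): S=93.4200, (K−S)⁺=38.2200, hold=38.1250 ⇒ V=38.2200 exercise | (k=8,j=5): S=113.2177, (K−S)⁺=18.4223, hold=18.3273 ⇒ V=18.4223 exercise | (k=8,j=6): S=137.2109, (K−S)⁺=0.0000, hold=3.6401 ⇒ V=3.6401 continue | (k=8,j=7): S=166.2888, (K−S)⁺=0.0000, hold=0.0000 ⇒ V=0.0000 continue | (k=8,j=8): S=201.5289, (K−S)⁺=0.0000, hold=0.0000 ⇒ V=0.0000 continue  boundary S*=113.2177
step 7: (k=7,j=0): S=47.6738, (K−S)⁺=83.9662, hold=83.8712 ⇒ V=83.9662 exercise | (k=7,j=1): S=57.7769, (K−S)⁺=73.8631, hold=73.7681 ⇒ V=73.8631 exercise | (k=7,j=2): S=70.0210, (K−S)⁺=61.6190, hold=61.5240 ⇒ V=61.6190 exercise | (k=7,j=3): S=84.8599, (K−S)⁺=46.7801, hold=46.6851 ⇒ V=46.7801 exercise | (k=7,j=4): S=102.8435, (K−S)⁺=28.7965, hold=28.7014 ⇒ V=28.7965 exercise | (k=7,j=5): S=124.6383, (K−S)⁺=7.0017, hold=11.3224 ⇒ V=11.3224 continue | (k=7,j=6): S=151.0517, (K−S)⁺=0.0000, hold=1.8924 ⇒ V=1.8924 continue | (k=7,j=7): S=183.0628, (K−S)⁺=0.0000, hold=0.0000 ⇒ V=0.0000 continue  boundary S*=102.8435
step 6: (k=6,j=0): S=52.4828, (K−S)⁺=79.1572, hold=79.0622 ⇒ V=79.1572 exercise | (k=6,j=1): S=63.6050, (K−S)⁺=68.0350, hold=67.9400 ⇒ V=68.0350 exercise | (k=6,j=2): S=77.0842, (K−S)⁺=54.5558, hold=54.4608 ⇒ V=54.5558 exercise | (k=6,j=3): S=93.4200, (K−S)⁺=38.2200, hold=38.1250 ⇒ V=38.2200 exercise | (k=6,j=4): S=113.2177, (K−S)⁺=18.4223, hold=20.3987 ⇒ V=20.3987 continue | (k=6,j=5): S=137.2109, (K−S)⁺=0.0000, hold=6.7935 ⇒ V=6.7935 continue | (k=6,j=6): S=166.2888, (K−S)⁺=0.0000, hold=0.9838 ⇒ V=0.9838 continue  boundary S*=93.4200
step 5: (k=5,j=0): S=57.7769, (K−S)⁺=73.8631, hold=73.7681 ⇒ V=73.8631 exercise | (k=5,j=1): S=70.0210, (K−S)⁺=61.6190, hold=61.5240 ⇒ V=61.6190 exercise | (k=5,j=2): S=84.8599, (K−S)⁺=46.7801, hold=46.6851 ⇒ V=46.7801 exercise | (k=5,j=3): S=102.8435, (K−S)⁺=28.7965, hold=29.6489 ⇒ V=29.6489 continue | (k=5,j=4): S=124.6383, (K−S)⁺=7.0017, hold=13.8617 ⇒ V=13.8617 continue | (k=5,j=5): S=151.0517, (K−S)⁺=0.0000, hold=4.0035 ⇒ V=4.0035 continue  boundary S*=84.8599
step 4: (k=4,j=0): S=63.6050, (K−S)⁺=68.0350, hold=67.9400 ⇒ V=68.0350 exercise | (k=4,j=1): S=77.0842, (K−S)⁺=54.5558, hold=54.4608 ⇒ V=54.5558 exercise | (k=4,j=2): S=93.4200, (K−S)⁺=38.2200, hold=38.5336 ⇒ V=38.5336 continue | (k=4,j=3): S=113.2177, (K−S)⁺=18.4223, hold=22.0591 ⇒ V=22.0591 continue | (k=4,j=4): S=137.2109, (K−S)⁺=0.0000, hold=9.1256 ⇒ V=9.1256 continue  boundary S*=77.0842
step 3: (k=3,j=0): S=70.0210, (K−S)⁺=61.6190, hold=61.5240 ⇒ V=61.6190 exercise | (k=3,j=1): S=84.8599, (K−S)⁺=46.7801, hold=46.8354 ⇒ V=46.8354 continue | (k=3,j=2): S=102.8435, (K−S)⁺=28.7965, hold=30.6080 ⇒ V=30.6080 continue | (k=3,j=3): S=124.6383, (K−S)⁺=7.0017, hold=15.8429 ⇒ V=15.8429 continue  boundary S*=70.0210
step 2: (k=2,j=0): S=77.0842, (K−S)⁺=54.5558, hold=54.4873 ⇒ V=54.5558 exercise | (k=2,j=1): S=93.4200, (K−S)⁺=38.2200, hold=39.0222 ⇒ V=39.0222 continue | (k=2,j=2): S=113.2177, (K−S)⁺=18.4223, hold=23.5075 ⇒ V=23.5075 continue  boundary S*=77.0842
step 1: (k=1,j=0): S=84.8599, (K−S)⁺=46.7801, hold=47.0696 ⇒ V=47.0696 continue | (k=1,j=1): S=102.8435, (K−S)⁺=28.7965, hold=31.5563 ⇒ V=31.5563 continue  boundary S*=-
step 0: (k=0,j=0): S=93.4200, (K−S)⁺=38.2200, hold=39.5986 ⇒ V=39.5986 continue  boundary S*=-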